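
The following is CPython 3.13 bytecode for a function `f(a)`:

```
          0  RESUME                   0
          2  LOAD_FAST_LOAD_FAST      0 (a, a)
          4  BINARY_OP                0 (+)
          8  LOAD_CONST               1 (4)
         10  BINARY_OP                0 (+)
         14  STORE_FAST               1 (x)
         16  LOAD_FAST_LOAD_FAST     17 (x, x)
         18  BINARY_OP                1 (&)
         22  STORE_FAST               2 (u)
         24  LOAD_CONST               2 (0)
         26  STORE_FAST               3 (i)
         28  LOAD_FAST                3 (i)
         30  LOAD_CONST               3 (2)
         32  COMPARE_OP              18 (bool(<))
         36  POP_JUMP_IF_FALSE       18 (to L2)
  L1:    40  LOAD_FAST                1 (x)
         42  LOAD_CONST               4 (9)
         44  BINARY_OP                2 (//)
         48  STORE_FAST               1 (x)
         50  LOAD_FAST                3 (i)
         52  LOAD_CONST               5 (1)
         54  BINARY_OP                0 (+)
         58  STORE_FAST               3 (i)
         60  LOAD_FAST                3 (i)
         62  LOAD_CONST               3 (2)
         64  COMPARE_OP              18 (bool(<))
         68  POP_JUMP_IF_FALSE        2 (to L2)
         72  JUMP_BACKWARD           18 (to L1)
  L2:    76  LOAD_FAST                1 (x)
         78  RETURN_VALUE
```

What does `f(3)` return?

0

LOAD_FAST_LOAD_FAST a,a → push 3,3. Stack: [3, 3]
BINARY_OP + → 3 + 3 = 6. Stack: [6]
LOAD_CONST → push 4. Stack: [6, 4]
BINARY_OP + → 6 + 4 = 10. Stack: [10]
STORE_FAST x → x=10. Stack: []
LOAD_FAST_LOAD_FAST x,x → push 10,10. Stack: [10, 10]
BINARY_OP & → 10 & 10 = 10. Stack: [10]
STORE_FAST u → u=10. Stack: []
LOAD_CONST → push 0. Stack: [0]
STORE_FAST i → i=0. Stack: []
LOAD_FAST i → push 0. Stack: [0]
LOAD_CONST → push 2. Stack: [0, 2]
COMPARE_OP bool(<) → 0 vs 2 = True. Stack: [True]
POP_JUMP_IF_FALSE → pop True; no jump. Stack: []
LOAD_FAST x → push 10. Stack: [10]
LOAD_CONST → push 9. Stack: [10, 9]
BINARY_OP // → 10 // 9 = 1. Stack: [1]
STORE_FAST x → x=1. Stack: []
LOAD_FAST i → push 0. Stack: [0]
LOAD_CONST → push 1. Stack: [0, 1]
BINARY_OP + → 0 + 1 = 1. Stack: [1]
STORE_FAST i → i=1. Stack: []
LOAD_FAST i → push 1. Stack: [1]
LOAD_CONST → push 2. Stack: [1, 2]
COMPARE_OP bool(<) → 1 vs 2 = True. Stack: [True]
POP_JUMP_IF_FALSE → pop True; no jump. Stack: []
LOAD_FAST x → push 1. Stack: [1]
LOAD_CONST → push 9. Stack: [1, 9]
BINARY_OP // → 1 // 9 = 0. Stack: [0]
STORE_FAST x → x=0. Stack: []
LOAD_FAST i → push 1. Stack: [1]
LOAD_CONST → push 1. Stack: [1, 1]
BINARY_OP + → 1 + 1 = 2. Stack: [2]
STORE_FAST i → i=2. Stack: []
LOAD_FAST i → push 2. Stack: [2]
LOAD_CONST → push 2. Stack: [2, 2]
COMPARE_OP bool(<) → 2 vs 2 = False. Stack: [False]
POP_JUMP_IF_FALSE → pop False; jump. Stack: []
LOAD_FAST x → push 0. Stack: [0]
RETURN_VALUE → return 0.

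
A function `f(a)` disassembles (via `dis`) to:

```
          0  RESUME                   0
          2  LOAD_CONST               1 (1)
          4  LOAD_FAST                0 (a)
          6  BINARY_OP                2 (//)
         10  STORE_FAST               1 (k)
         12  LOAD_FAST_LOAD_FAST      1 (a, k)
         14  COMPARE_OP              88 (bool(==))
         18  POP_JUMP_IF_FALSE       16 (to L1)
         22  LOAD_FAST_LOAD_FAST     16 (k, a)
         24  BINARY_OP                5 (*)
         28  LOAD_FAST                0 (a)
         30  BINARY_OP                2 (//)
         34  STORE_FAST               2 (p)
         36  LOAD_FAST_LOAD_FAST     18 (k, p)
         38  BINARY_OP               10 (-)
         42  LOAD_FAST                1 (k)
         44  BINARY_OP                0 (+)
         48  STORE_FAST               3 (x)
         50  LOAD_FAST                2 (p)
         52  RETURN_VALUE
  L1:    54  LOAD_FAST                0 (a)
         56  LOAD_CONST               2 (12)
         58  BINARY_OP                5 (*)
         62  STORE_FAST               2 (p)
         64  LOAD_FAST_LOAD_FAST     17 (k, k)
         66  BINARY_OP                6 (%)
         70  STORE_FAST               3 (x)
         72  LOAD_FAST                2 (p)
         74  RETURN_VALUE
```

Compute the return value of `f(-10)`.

-120

LOAD_CONST → push 1. Stack: [1]
LOAD_FAST a → push -10. Stack: [1, -10]
BINARY_OP // → 1 // -10 = -1. Stack: [-1]
STORE_FAST k → k=-1. Stack: []
LOAD_FAST_LOAD_FAST a,k → push -10,-1. Stack: [-10, -1]
COMPARE_OP bool(==) → -10 vs -1 = False. Stack: [False]
POP_JUMP_IF_FALSE → pop False; jump. Stack: []
LOAD_FAST a → push -10. Stack: [-10]
LOAD_CONST → push 12. Stack: [-10, 12]
BINARY_OP * → -10 * 12 = -120. Stack: [-120]
STORE_FAST p → p=-120. Stack: []
LOAD_FAST_LOAD_FAST k,k → push -1,-1. Stack: [-1, -1]
BINARY_OP % → -1 % -1 = 0. Stack: [0]
STORE_FAST x → x=0. Stack: []
LOAD_FAST p → push -120. Stack: [-120]
RETURN_VALUE → return -120.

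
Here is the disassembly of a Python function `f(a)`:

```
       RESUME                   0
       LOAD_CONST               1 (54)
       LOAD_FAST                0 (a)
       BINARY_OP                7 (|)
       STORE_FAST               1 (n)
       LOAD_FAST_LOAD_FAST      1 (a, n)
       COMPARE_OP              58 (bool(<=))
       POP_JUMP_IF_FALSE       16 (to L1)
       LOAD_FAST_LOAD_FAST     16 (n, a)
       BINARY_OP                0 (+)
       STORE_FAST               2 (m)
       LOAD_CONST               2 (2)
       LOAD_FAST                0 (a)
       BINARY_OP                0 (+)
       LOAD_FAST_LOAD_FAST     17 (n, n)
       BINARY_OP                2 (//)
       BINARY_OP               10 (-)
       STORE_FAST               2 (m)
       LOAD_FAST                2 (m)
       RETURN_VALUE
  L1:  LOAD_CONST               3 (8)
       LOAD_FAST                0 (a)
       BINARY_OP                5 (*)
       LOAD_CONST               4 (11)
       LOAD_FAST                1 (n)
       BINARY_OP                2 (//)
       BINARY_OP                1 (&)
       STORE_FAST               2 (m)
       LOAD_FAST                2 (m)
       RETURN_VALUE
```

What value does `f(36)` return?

37

LOAD_CONST → push 54. Stack: [54]
LOAD_FAST a → push 36. Stack: [54, 36]
BINARY_OP | → 54 | 36 = 54. Stack: [54]
STORE_FAST n → n=54. Stack: []
LOAD_FAST_LOAD_FAST a,n → push 36,54. Stack: [36, 54]
COMPARE_OP bool(<=) → 36 vs 54 = True. Stack: [True]
POP_JUMP_IF_FALSE → pop True; no jump. Stack: []
LOAD_FAST_LOAD_FAST n,a → push 54,36. Stack: [54, 36]
BINARY_OP + → 54 + 36 = 90. Stack: [90]
STORE_FAST m → m=90. Stack: []
LOAD_CONST → push 2. Stack: [2]
LOAD_FAST a → push 36. Stack: [2, 36]
BINARY_OP + → 2 + 36 = 38. Stack: [38]
LOAD_FAST_LOAD_FAST n,n → push 54,54. Stack: [38, 54, 54]
BINARY_OP // → 54 // 54 = 1. Stack: [38, 1]
BINARY_OP - → 38 - 1 = 37. Stack: [37]
STORE_FAST m → m=37. Stack: []
LOAD_FAST m → push 37. Stack: [37]
RETURN_VALUE → return 37.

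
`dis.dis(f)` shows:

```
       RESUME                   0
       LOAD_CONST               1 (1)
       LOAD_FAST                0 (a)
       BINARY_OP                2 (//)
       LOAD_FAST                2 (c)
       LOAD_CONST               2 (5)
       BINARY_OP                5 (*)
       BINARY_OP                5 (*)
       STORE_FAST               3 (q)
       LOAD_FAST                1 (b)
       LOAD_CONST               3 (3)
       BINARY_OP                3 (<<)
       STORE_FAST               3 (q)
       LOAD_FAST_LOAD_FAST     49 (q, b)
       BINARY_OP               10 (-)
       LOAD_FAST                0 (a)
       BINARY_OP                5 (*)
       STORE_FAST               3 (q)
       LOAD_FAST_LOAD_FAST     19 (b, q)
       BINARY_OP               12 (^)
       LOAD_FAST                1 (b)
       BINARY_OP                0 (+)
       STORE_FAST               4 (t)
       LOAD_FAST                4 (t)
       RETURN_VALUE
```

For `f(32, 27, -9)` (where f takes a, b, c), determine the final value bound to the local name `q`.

LOAD_CONST → push 1. Stack: [1]
LOAD_FAST a → push 32. Stack: [1, 32]
BINARY_OP // → 1 // 32 = 0. Stack: [0]
LOAD_FAST c → push -9. Stack: [0, -9]
LOAD_CONST → push 5. Stack: [0, -9, 5]
BINARY_OP * → -9 * 5 = -45. Stack: [0, -45]
BINARY_OP * → 0 * -45 = 0. Stack: [0]
STORE_FAST q → q=0. Stack: []
LOAD_FAST b → push 27. Stack: [27]
LOAD_CONST → push 3. Stack: [27, 3]
BINARY_OP << → 27 << 3 = 216. Stack: [216]
STORE_FAST q → q=216. Stack: []
LOAD_FAST_LOAD_FAST q,b → push 216,27. Stack: [216, 27]
BINARY_OP - → 216 - 27 = 189. Stack: [189]
LOAD_FAST a → push 32. Stack: [189, 32]
BINARY_OP * → 189 * 32 = 6048. Stack: [6048]
STORE_FAST q → q=6048. Stack: []
LOAD_FAST_LOAD_FAST b,q → push 27,6048. Stack: [27, 6048]
BINARY_OP ^ → 27 ^ 6048 = 6075. Stack: [6075]
LOAD_FAST b → push 27. Stack: [6075, 27]
BINARY_OP + → 6075 + 27 = 6102. Stack: [6102]
STORE_FAST t → t=6102. Stack: []
LOAD_FAST t → push 6102. Stack: [6102]
RETURN_VALUE → return 6102.

6048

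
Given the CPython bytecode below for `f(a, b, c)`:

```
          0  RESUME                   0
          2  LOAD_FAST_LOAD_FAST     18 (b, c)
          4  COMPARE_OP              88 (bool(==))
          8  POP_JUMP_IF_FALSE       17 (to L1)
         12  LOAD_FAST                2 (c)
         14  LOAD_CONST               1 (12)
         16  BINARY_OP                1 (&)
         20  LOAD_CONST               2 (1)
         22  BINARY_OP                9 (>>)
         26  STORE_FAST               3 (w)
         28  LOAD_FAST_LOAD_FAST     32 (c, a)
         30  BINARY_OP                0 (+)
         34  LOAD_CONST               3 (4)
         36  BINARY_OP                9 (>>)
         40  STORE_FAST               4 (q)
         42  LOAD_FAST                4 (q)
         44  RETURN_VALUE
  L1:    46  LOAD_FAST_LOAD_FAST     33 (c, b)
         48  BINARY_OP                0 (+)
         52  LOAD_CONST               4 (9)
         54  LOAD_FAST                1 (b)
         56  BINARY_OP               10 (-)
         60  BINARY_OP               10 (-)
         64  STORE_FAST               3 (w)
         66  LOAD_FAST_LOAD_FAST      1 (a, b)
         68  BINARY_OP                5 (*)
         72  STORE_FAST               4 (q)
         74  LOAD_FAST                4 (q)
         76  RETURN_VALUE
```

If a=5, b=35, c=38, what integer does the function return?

175

LOAD_FAST_LOAD_FAST b,c → push 35,38. Stack: [35, 38]
COMPARE_OP bool(==) → 35 vs 38 = False. Stack: [False]
POP_JUMP_IF_FALSE → pop False; jump. Stack: []
LOAD_FAST_LOAD_FAST c,b → push 38,35. Stack: [38, 35]
BINARY_OP + → 38 + 35 = 73. Stack: [73]
LOAD_CONST → push 9. Stack: [73, 9]
LOAD_FAST b → push 35. Stack: [73, 9, 35]
BINARY_OP - → 9 - 35 = -26. Stack: [73, -26]
BINARY_OP - → 73 - -26 = 99. Stack: [99]
STORE_FAST w → w=99. Stack: []
LOAD_FAST_LOAD_FAST a,b → push 5,35. Stack: [5, 35]
BINARY_OP * → 5 * 35 = 175. Stack: [175]
STORE_FAST q → q=175. Stack: []
LOAD_FAST q → push 175. Stack: [175]
RETURN_VALUE → return 175.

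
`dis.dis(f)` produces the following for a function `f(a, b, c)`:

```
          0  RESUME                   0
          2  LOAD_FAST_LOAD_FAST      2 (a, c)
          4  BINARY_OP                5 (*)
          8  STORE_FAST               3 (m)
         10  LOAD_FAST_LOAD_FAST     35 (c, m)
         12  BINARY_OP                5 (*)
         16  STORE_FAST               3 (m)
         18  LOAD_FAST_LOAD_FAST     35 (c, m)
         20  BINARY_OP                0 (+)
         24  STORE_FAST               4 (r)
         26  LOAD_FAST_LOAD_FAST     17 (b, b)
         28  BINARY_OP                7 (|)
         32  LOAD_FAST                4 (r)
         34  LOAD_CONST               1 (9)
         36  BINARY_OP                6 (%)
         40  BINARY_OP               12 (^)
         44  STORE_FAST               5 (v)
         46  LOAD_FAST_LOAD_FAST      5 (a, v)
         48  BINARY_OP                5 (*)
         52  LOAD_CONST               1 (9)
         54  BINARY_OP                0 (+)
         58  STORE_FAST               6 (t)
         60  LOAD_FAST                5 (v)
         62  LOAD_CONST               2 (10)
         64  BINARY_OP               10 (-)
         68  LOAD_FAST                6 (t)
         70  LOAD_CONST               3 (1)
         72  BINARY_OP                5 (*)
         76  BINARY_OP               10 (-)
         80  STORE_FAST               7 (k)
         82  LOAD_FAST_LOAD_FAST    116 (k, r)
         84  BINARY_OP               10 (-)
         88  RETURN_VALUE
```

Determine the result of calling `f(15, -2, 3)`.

LOAD_FAST_LOAD_FAST a,c → push 15,3. Stack: [15, 3]
BINARY_OP * → 15 * 3 = 45. Stack: [45]
STORE_FAST m → m=45. Stack: []
LOAD_FAST_LOAD_FAST c,m → push 3,45. Stack: [3, 45]
BINARY_OP * → 3 * 45 = 135. Stack: [135]
STORE_FAST m → m=135. Stack: []
LOAD_FAST_LOAD_FAST c,m → push 3,135. Stack: [3, 135]
BINARY_OP + → 3 + 135 = 138. Stack: [138]
STORE_FAST r → r=138. Stack: []
LOAD_FAST_LOAD_FAST b,b → push -2,-2. Stack: [-2, -2]
BINARY_OP | → -2 | -2 = -2. Stack: [-2]
LOAD_FAST r → push 138. Stack: [-2, 138]
LOAD_CONST → push 9. Stack: [-2, 138, 9]
BINARY_OP % → 138 % 9 = 3. Stack: [-2, 3]
BINARY_OP ^ → -2 ^ 3 = -3. Stack: [-3]
STORE_FAST v → v=-3. Stack: []
LOAD_FAST_LOAD_FAST a,v → push 15,-3. Stack: [15, -3]
BINARY_OP * → 15 * -3 = -45. Stack: [-45]
LOAD_CONST → push 9. Stack: [-45, 9]
BINARY_OP + → -45 + 9 = -36. Stack: [-36]
STORE_FAST t → t=-36. Stack: []
LOAD_FAST v → push -3. Stack: [-3]
LOAD_CONST → push 10. Stack: [-3, 10]
BINARY_OP - → -3 - 10 = -13. Stack: [-13]
LOAD_FAST t → push -36. Stack: [-13, -36]
LOAD_CONST → push 1. Stack: [-13, -36, 1]
BINARY_OP * → -36 * 1 = -36. Stack: [-13, -36]
BINARY_OP - → -13 - -36 = 23. Stack: [23]
STORE_FAST k → k=23. Stack: []
LOAD_FAST_LOAD_FAST k,r → push 23,138. Stack: [23, 138]
BINARY_OP - → 23 - 138 = -115. Stack: [-115]
RETURN_VALUE → return -115.

-115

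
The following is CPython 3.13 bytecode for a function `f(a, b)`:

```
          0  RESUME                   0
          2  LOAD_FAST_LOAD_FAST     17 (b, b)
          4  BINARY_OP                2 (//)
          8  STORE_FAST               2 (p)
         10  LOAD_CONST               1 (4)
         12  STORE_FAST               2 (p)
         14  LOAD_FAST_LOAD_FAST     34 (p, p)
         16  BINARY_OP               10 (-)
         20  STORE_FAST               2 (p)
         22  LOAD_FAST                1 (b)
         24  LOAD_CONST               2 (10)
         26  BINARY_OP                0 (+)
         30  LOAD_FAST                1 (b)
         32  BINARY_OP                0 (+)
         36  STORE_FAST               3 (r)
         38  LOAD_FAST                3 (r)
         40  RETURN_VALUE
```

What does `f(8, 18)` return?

46

LOAD_FAST_LOAD_FAST b,b → push 18,18. Stack: [18, 18]
BINARY_OP // → 18 // 18 = 1. Stack: [1]
STORE_FAST p → p=1. Stack: []
LOAD_CONST → push 4. Stack: [4]
STORE_FAST p → p=4. Stack: []
LOAD_FAST_LOAD_FAST p,p → push 4,4. Stack: [4, 4]
BINARY_OP - → 4 - 4 = 0. Stack: [0]
STORE_FAST p → p=0. Stack: []
LOAD_FAST b → push 18. Stack: [18]
LOAD_CONST → push 10. Stack: [18, 10]
BINARY_OP + → 18 + 10 = 28. Stack: [28]
LOAD_FAST b → push 18. Stack: [28, 18]
BINARY_OP + → 28 + 18 = 46. Stack: [46]
STORE_FAST r → r=46. Stack: []
LOAD_FAST r → push 46. Stack: [46]
RETURN_VALUE → return 46.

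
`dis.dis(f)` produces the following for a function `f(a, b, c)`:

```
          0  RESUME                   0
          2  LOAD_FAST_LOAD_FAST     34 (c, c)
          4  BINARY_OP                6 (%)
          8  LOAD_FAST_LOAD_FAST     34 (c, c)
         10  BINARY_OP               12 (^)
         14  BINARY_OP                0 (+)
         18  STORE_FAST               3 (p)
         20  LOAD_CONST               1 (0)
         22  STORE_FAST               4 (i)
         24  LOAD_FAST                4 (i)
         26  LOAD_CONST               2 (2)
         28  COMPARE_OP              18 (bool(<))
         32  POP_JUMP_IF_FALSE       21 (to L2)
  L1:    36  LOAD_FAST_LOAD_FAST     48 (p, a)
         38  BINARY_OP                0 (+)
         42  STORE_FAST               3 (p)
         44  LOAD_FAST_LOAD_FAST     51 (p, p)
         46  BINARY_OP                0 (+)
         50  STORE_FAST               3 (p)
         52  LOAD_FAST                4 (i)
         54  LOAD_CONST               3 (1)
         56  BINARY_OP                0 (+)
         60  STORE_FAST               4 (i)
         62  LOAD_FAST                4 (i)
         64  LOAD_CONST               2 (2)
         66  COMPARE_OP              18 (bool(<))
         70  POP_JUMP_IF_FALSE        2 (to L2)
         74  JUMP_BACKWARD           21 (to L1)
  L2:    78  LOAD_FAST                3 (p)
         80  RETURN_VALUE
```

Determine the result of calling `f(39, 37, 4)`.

234

LOAD_FAST_LOAD_FAST c,c → push 4,4. Stack: [4, 4]
BINARY_OP % → 4 % 4 = 0. Stack: [0]
LOAD_FAST_LOAD_FAST c,c → push 4,4. Stack: [0, 4, 4]
BINARY_OP ^ → 4 ^ 4 = 0. Stack: [0, 0]
BINARY_OP + → 0 + 0 = 0. Stack: [0]
STORE_FAST p → p=0. Stack: []
LOAD_CONST → push 0. Stack: [0]
STORE_FAST i → i=0. Stack: []
LOAD_FAST i → push 0. Stack: [0]
LOAD_CONST → push 2. Stack: [0, 2]
COMPARE_OP bool(<) → 0 vs 2 = True. Stack: [True]
POP_JUMP_IF_FALSE → pop True; no jump. Stack: []
LOAD_FAST_LOAD_FAST p,a → push 0,39. Stack: [0, 39]
BINARY_OP + → 0 + 39 = 39. Stack: [39]
STORE_FAST p → p=39. Stack: []
LOAD_FAST_LOAD_FAST p,p → push 39,39. Stack: [39, 39]
BINARY_OP + → 39 + 39 = 78. Stack: [78]
STORE_FAST p → p=78. Stack: []
LOAD_FAST i → push 0. Stack: [0]
LOAD_CONST → push 1. Stack: [0, 1]
BINARY_OP + → 0 + 1 = 1. Stack: [1]
STORE_FAST i → i=1. Stack: []
LOAD_FAST i → push 1. Stack: [1]
LOAD_CONST → push 2. Stack: [1, 2]
COMPARE_OP bool(<) → 1 vs 2 = True. Stack: [True]
POP_JUMP_IF_FALSE → pop True; no jump. Stack: []
LOAD_FAST_LOAD_FAST p,a → push 78,39. Stack: [78, 39]
BINARY_OP + → 78 + 39 = 117. Stack: [117]
STORE_FAST p → p=117. Stack: []
LOAD_FAST_LOAD_FAST p,p → push 117,117. Stack: [117, 117]
BINARY_OP + → 117 + 117 = 234. Stack: [234]
STORE_FAST p → p=234. Stack: []
LOAD_FAST i → push 1. Stack: [1]
LOAD_CONST → push 1. Stack: [1, 1]
BINARY_OP + → 1 + 1 = 2. Stack: [2]
STORE_FAST i → i=2. Stack: []
LOAD_FAST i → push 2. Stack: [2]
LOAD_CONST → push 2. Stack: [2, 2]
COMPARE_OP bool(<) → 2 vs 2 = False. Stack: [False]
POP_JUMP_IF_FALSE → pop False; jump. Stack: []
LOAD_FAST p → push 234. Stack: [234]
RETURN_VALUE → return 234.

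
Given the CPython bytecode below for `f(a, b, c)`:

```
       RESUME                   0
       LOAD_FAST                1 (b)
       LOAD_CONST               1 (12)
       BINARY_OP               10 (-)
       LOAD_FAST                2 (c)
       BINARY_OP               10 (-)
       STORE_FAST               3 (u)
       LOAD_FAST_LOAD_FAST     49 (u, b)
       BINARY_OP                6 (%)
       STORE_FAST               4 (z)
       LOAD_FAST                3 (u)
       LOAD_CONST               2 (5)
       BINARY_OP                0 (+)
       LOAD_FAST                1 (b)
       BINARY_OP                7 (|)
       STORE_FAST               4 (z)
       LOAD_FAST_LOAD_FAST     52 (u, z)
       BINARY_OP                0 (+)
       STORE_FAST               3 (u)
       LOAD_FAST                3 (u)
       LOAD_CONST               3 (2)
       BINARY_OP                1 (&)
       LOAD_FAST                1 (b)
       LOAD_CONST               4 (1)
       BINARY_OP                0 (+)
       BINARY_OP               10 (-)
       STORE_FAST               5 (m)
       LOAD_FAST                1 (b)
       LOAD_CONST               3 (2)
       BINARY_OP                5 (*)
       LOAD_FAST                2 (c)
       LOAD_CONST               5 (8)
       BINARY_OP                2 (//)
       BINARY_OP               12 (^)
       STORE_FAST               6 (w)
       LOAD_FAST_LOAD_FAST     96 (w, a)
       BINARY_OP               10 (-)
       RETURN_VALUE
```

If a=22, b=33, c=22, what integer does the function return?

LOAD_FAST b → push 33. Stack: [33]
LOAD_CONST → push 12. Stack: [33, 12]
BINARY_OP - → 33 - 12 = 21. Stack: [21]
LOAD_FAST c → push 22. Stack: [21, 22]
BINARY_OP - → 21 - 22 = -1. Stack: [-1]
STORE_FAST u → u=-1. Stack: []
LOAD_FAST_LOAD_FAST u,b → push -1,33. Stack: [-1, 33]
BINARY_OP % → -1 % 33 = 32. Stack: [32]
STORE_FAST z → z=32. Stack: []
LOAD_FAST u → push -1. Stack: [-1]
LOAD_CONST → push 5. Stack: [-1, 5]
BINARY_OP + → -1 + 5 = 4. Stack: [4]
LOAD_FAST b → push 33. Stack: [4, 33]
BINARY_OP | → 4 | 33 = 37. Stack: [37]
STORE_FAST z → z=37. Stack: []
LOAD_FAST_LOAD_FAST u,z → push -1,37. Stack: [-1, 37]
BINARY_OP + → -1 + 37 = 36. Stack: [36]
STORE_FAST u → u=36. Stack: []
LOAD_FAST u → push 36. Stack: [36]
LOAD_CONST → push 2. Stack: [36, 2]
BINARY_OP & → 36 & 2 = 0. Stack: [0]
LOAD_FAST b → push 33. Stack: [0, 33]
LOAD_CONST → push 1. Stack: [0, 33, 1]
BINARY_OP + → 33 + 1 = 34. Stack: [0, 34]
BINARY_OP - → 0 - 34 = -34. Stack: [-34]
STORE_FAST m → m=-34. Stack: []
LOAD_FAST b → push 33. Stack: [33]
LOAD_CONST → push 2. Stack: [33, 2]
BINARY_OP * → 33 * 2 = 66. Stack: [66]
LOAD_FAST c → push 22. Stack: [66, 22]
LOAD_CONST → push 8. Stack: [66, 22, 8]
BINARY_OP // → 22 // 8 = 2. Stack: [66, 2]
BINARY_OP ^ → 66 ^ 2 = 64. Stack: [64]
STORE_FAST w → w=64. Stack: []
LOAD_FAST_LOAD_FAST w,a → push 64,22. Stack: [64, 22]
BINARY_OP - → 64 - 22 = 42. Stack: [42]
RETURN_VALUE → return 42.

42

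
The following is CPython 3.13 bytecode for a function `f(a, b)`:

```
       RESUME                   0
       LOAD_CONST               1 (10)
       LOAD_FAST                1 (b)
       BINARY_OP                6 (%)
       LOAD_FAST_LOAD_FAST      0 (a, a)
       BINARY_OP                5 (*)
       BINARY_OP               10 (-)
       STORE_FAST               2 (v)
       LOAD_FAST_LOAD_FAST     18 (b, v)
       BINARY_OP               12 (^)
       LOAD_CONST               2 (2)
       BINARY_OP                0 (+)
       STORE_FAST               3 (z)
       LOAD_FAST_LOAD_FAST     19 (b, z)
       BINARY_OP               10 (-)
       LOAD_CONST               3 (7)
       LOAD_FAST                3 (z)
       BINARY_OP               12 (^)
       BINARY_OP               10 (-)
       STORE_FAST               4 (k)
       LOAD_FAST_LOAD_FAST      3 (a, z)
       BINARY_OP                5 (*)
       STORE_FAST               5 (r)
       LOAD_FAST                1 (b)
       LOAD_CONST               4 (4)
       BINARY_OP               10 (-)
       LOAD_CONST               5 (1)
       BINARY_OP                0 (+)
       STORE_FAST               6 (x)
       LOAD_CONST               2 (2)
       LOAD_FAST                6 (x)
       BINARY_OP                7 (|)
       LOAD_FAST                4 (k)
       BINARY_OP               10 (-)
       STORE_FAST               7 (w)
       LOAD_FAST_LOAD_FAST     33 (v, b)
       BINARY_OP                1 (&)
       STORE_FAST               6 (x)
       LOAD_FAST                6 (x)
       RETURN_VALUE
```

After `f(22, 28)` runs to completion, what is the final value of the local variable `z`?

-452

LOAD_CONST → push 10. Stack: [10]
LOAD_FAST b → push 28. Stack: [10, 28]
BINARY_OP % → 10 % 28 = 10. Stack: [10]
LOAD_FAST_LOAD_FAST a,a → push 22,22. Stack: [10, 22, 22]
BINARY_OP * → 22 * 22 = 484. Stack: [10, 484]
BINARY_OP - → 10 - 484 = -474. Stack: [-474]
STORE_FAST v → v=-474. Stack: []
LOAD_FAST_LOAD_FAST b,v → push 28,-474. Stack: [28, -474]
BINARY_OP ^ → 28 ^ -474 = -454. Stack: [-454]
LOAD_CONST → push 2. Stack: [-454, 2]
BINARY_OP + → -454 + 2 = -452. Stack: [-452]
STORE_FAST z → z=-452. Stack: []
LOAD_FAST_LOAD_FAST b,z → push 28,-452. Stack: [28, -452]
BINARY_OP - → 28 - -452 = 480. Stack: [480]
LOAD_CONST → push 7. Stack: [480, 7]
LOAD_FAST z → push -452. Stack: [480, 7, -452]
BINARY_OP ^ → 7 ^ -452 = -453. Stack: [480, -453]
BINARY_OP - → 480 - -453 = 933. Stack: [933]
STORE_FAST k → k=933. Stack: []
LOAD_FAST_LOAD_FAST a,z → push 22,-452. Stack: [22, -452]
BINARY_OP * → 22 * -452 = -9944. Stack: [-9944]
STORE_FAST r → r=-9944. Stack: []
LOAD_FAST b → push 28. Stack: [28]
LOAD_CONST → push 4. Stack: [28, 4]
BINARY_OP - → 28 - 4 = 24. Stack: [24]
LOAD_CONST → push 1. Stack: [24, 1]
BINARY_OP + → 24 + 1 = 25. Stack: [25]
STORE_FAST x → x=25. Stack: []
LOAD_CONST → push 2. Stack: [2]
LOAD_FAST x → push 25. Stack: [2, 25]
BINARY_OP | → 2 | 25 = 27. Stack: [27]
LOAD_FAST k → push 933. Stack: [27, 933]
BINARY_OP - → 27 - 933 = -906. Stack: [-906]
STORE_FAST w → w=-906. Stack: []
LOAD_FAST_LOAD_FAST v,b → push -474,28. Stack: [-474, 28]
BINARY_OP & → -474 & 28 = 4. Stack: [4]
STORE_FAST x → x=4. Stack: []
LOAD_FAST x → push 4. Stack: [4]
RETURN_VALUE → return 4.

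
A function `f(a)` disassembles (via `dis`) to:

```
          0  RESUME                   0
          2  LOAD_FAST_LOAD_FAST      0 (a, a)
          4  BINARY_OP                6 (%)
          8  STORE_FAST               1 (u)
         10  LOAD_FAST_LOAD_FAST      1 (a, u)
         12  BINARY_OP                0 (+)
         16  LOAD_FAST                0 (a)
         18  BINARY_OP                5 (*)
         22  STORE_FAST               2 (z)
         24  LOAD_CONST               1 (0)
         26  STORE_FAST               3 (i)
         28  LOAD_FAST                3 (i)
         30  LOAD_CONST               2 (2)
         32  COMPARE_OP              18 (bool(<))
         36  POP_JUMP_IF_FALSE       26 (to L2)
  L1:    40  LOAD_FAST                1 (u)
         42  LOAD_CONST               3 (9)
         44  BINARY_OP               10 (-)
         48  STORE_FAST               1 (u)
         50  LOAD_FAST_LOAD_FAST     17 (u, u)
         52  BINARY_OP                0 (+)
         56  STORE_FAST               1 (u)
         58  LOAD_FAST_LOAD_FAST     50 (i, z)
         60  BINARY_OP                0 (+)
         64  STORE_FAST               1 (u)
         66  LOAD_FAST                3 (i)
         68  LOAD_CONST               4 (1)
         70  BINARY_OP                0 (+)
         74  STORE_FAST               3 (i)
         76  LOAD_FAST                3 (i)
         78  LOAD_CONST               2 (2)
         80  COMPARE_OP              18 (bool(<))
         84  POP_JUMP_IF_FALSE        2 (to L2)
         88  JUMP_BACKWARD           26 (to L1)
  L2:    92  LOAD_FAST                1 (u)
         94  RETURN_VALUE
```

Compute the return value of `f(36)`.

LOAD_FAST_LOAD_FAST a,a → push 36,36. Stack: [36, 36]
BINARY_OP % → 36 % 36 = 0. Stack: [0]
STORE_FAST u → u=0. Stack: []
LOAD_FAST_LOAD_FAST a,u → push 36,0. Stack: [36, 0]
BINARY_OP + → 36 + 0 = 36. Stack: [36]
LOAD_FAST a → push 36. Stack: [36, 36]
BINARY_OP * → 36 * 36 = 1296. Stack: [1296]
STORE_FAST z → z=1296. Stack: []
LOAD_CONST → push 0. Stack: [0]
STORE_FAST i → i=0. Stack: []
LOAD_FAST i → push 0. Stack: [0]
LOAD_CONST → push 2. Stack: [0, 2]
COMPARE_OP bool(<) → 0 vs 2 = True. Stack: [True]
POP_JUMP_IF_FALSE → pop True; no jump. Stack: []
LOAD_FAST u → push 0. Stack: [0]
LOAD_CONST → push 9. Stack: [0, 9]
BINARY_OP - → 0 - 9 = -9. Stack: [-9]
STORE_FAST u → u=-9. Stack: []
LOAD_FAST_LOAD_FAST u,u → push -9,-9. Stack: [-9, -9]
BINARY_OP + → -9 + -9 = -18. Stack: [-18]
STORE_FAST u → u=-18. Stack: []
LOAD_FAST_LOAD_FAST i,z → push 0,1296. Stack: [0, 1296]
BINARY_OP + → 0 + 1296 = 1296. Stack: [1296]
STORE_FAST u → u=1296. Stack: []
LOAD_FAST i → push 0. Stack: [0]
LOAD_CONST → push 1. Stack: [0, 1]
BINARY_OP + → 0 + 1 = 1. Stack: [1]
STORE_FAST i → i=1. Stack: []
LOAD_FAST i → push 1. Stack: [1]
LOAD_CONST → push 2. Stack: [1, 2]
COMPARE_OP bool(<) → 1 vs 2 = True. Stack: [True]
POP_JUMP_IF_FALSE → pop True; no jump. Stack: []
LOAD_FAST u → push 1296. Stack: [1296]
LOAD_CONST → push 9. Stack: [1296, 9]
BINARY_OP - → 1296 - 9 = 1287. Stack: [1287]
STORE_FAST u → u=1287. Stack: []
LOAD_FAST_LOAD_FAST u,u → push 1287,1287. Stack: [1287, 1287]
BINARY_OP + → 1287 + 1287 = 2574. Stack: [2574]
STORE_FAST u → u=2574. Stack: []
LOAD_FAST_LOAD_FAST i,z → push 1,1296. Stack: [1, 1296]
BINARY_OP + → 1 + 1296 = 1297. Stack: [1297]
STORE_FAST u → u=1297. Stack: []
LOAD_FAST i → push 1. Stack: [1]
LOAD_CONST → push 1. Stack: [1, 1]
BINARY_OP + → 1 + 1 = 2. Stack: [2]
STORE_FAST i → i=2. Stack: []
LOAD_FAST i → push 2. Stack: [2]
LOAD_CONST → push 2. Stack: [2, 2]
COMPARE_OP bool(<) → 2 vs 2 = False. Stack: [False]
POP_JUMP_IF_FALSE → pop False; jump. Stack: []
LOAD_FAST u → push 1297. Stack: [1297]
RETURN_VALUE → return 1297.

1297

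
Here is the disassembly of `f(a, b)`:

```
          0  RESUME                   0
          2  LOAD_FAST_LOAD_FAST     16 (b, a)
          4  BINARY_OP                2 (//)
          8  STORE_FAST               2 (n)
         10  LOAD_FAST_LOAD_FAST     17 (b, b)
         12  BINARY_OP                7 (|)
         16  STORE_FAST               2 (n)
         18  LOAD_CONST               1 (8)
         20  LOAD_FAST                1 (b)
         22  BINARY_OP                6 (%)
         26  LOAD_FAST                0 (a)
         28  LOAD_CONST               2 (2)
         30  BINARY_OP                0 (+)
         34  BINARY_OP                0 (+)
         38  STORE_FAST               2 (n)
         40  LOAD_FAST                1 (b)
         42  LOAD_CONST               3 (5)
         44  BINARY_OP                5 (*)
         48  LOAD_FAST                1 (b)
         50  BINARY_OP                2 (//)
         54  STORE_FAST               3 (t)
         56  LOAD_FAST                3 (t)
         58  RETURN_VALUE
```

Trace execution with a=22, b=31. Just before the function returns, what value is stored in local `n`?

32

LOAD_FAST_LOAD_FAST b,a → push 31,22. Stack: [31, 22]
BINARY_OP // → 31 // 22 = 1. Stack: [1]
STORE_FAST n → n=1. Stack: []
LOAD_FAST_LOAD_FAST b,b → push 31,31. Stack: [31, 31]
BINARY_OP | → 31 | 31 = 31. Stack: [31]
STORE_FAST n → n=31. Stack: []
LOAD_CONST → push 8. Stack: [8]
LOAD_FAST b → push 31. Stack: [8, 31]
BINARY_OP % → 8 % 31 = 8. Stack: [8]
LOAD_FAST a → push 22. Stack: [8, 22]
LOAD_CONST → push 2. Stack: [8, 22, 2]
BINARY_OP + → 22 + 2 = 24. Stack: [8, 24]
BINARY_OP + → 8 + 24 = 32. Stack: [32]
STORE_FAST n → n=32. Stack: []
LOAD_FAST b → push 31. Stack: [31]
LOAD_CONST → push 5. Stack: [31, 5]
BINARY_OP * → 31 * 5 = 155. Stack: [155]
LOAD_FAST b → push 31. Stack: [155, 31]
BINARY_OP // → 155 // 31 = 5. Stack: [5]
STORE_FAST t → t=5. Stack: []
LOAD_FAST t → push 5. Stack: [5]
RETURN_VALUE → return 5.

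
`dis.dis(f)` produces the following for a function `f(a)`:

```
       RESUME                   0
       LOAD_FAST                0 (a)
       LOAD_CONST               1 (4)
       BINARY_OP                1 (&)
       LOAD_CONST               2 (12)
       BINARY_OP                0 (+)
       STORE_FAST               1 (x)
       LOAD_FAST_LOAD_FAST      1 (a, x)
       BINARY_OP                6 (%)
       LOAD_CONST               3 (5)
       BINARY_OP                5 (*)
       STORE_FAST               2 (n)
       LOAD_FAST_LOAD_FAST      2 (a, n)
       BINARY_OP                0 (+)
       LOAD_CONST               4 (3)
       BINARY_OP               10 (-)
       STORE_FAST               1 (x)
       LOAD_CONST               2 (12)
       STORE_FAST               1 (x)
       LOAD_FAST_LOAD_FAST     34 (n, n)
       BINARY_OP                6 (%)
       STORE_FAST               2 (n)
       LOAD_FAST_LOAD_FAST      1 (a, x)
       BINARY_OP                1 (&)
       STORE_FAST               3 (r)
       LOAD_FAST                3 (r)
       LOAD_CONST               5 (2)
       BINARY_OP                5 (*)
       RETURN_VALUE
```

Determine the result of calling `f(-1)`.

LOAD_FAST a → push -1. Stack: [-1]
LOAD_CONST → push 4. Stack: [-1, 4]
BINARY_OP & → -1 & 4 = 4. Stack: [4]
LOAD_CONST → push 12. Stack: [4, 12]
BINARY_OP + → 4 + 12 = 16. Stack: [16]
STORE_FAST x → x=16. Stack: []
LOAD_FAST_LOAD_FAST a,x → push -1,16. Stack: [-1, 16]
BINARY_OP % → -1 % 16 = 15. Stack: [15]
LOAD_CONST → push 5. Stack: [15, 5]
BINARY_OP * → 15 * 5 = 75. Stack: [75]
STORE_FAST n → n=75. Stack: []
LOAD_FAST_LOAD_FAST a,n → push -1,75. Stack: [-1, 75]
BINARY_OP + → -1 + 75 = 74. Stack: [74]
LOAD_CONST → push 3. Stack: [74, 3]
BINARY_OP - → 74 - 3 = 71. Stack: [71]
STORE_FAST x → x=71. Stack: []
LOAD_CONST → push 12. Stack: [12]
STORE_FAST x → x=12. Stack: []
LOAD_FAST_LOAD_FAST n,n → push 75,75. Stack: [75, 75]
BINARY_OP % → 75 % 75 = 0. Stack: [0]
STORE_FAST n → n=0. Stack: []
LOAD_FAST_LOAD_FAST a,x → push -1,12. Stack: [-1, 12]
BINARY_OP & → -1 & 12 = 12. Stack: [12]
STORE_FAST r → r=12. Stack: []
LOAD_FAST r → push 12. Stack: [12]
LOAD_CONST → push 2. Stack: [12, 2]
BINARY_OP * → 12 * 2 = 24. Stack: [24]
RETURN_VALUE → return 24.

24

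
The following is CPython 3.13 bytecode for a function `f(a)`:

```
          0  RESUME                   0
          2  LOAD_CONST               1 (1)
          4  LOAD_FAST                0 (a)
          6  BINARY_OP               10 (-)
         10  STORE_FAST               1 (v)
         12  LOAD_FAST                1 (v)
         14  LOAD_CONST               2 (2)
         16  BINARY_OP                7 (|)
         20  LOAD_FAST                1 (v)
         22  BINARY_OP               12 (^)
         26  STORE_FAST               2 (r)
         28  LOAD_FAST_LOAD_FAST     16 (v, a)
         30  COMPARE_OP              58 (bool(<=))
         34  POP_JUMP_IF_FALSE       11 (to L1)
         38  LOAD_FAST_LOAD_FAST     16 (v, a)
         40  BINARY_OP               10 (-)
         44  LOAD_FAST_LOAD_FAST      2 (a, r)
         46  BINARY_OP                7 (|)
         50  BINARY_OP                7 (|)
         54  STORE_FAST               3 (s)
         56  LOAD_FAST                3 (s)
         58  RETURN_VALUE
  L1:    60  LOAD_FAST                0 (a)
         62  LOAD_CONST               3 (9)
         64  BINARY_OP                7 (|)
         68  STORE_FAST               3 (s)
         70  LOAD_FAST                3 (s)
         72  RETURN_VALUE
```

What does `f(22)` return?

-41

LOAD_CONST → push 1. Stack: [1]
LOAD_FAST a → push 22. Stack: [1, 22]
BINARY_OP - → 1 - 22 = -21. Stack: [-21]
STORE_FAST v → v=-21. Stack: []
LOAD_FAST v → push -21. Stack: [-21]
LOAD_CONST → push 2. Stack: [-21, 2]
BINARY_OP | → -21 | 2 = -21. Stack: [-21]
LOAD_FAST v → push -21. Stack: [-21, -21]
BINARY_OP ^ → -21 ^ -21 = 0. Stack: [0]
STORE_FAST r → r=0. Stack: []
LOAD_FAST_LOAD_FAST v,a → push -21,22. Stack: [-21, 22]
COMPARE_OP bool(<=) → -21 vs 22 = True. Stack: [True]
POP_JUMP_IF_FALSE → pop True; no jump. Stack: []
LOAD_FAST_LOAD_FAST v,a → push -21,22. Stack: [-21, 22]
BINARY_OP - → -21 - 22 = -43. Stack: [-43]
LOAD_FAST_LOAD_FAST a,r → push 22,0. Stack: [-43, 22, 0]
BINARY_OP | → 22 | 0 = 22. Stack: [-43, 22]
BINARY_OP | → -43 | 22 = -41. Stack: [-41]
STORE_FAST s → s=-41. Stack: []
LOAD_FAST s → push -41. Stack: [-41]
RETURN_VALUE → return -41.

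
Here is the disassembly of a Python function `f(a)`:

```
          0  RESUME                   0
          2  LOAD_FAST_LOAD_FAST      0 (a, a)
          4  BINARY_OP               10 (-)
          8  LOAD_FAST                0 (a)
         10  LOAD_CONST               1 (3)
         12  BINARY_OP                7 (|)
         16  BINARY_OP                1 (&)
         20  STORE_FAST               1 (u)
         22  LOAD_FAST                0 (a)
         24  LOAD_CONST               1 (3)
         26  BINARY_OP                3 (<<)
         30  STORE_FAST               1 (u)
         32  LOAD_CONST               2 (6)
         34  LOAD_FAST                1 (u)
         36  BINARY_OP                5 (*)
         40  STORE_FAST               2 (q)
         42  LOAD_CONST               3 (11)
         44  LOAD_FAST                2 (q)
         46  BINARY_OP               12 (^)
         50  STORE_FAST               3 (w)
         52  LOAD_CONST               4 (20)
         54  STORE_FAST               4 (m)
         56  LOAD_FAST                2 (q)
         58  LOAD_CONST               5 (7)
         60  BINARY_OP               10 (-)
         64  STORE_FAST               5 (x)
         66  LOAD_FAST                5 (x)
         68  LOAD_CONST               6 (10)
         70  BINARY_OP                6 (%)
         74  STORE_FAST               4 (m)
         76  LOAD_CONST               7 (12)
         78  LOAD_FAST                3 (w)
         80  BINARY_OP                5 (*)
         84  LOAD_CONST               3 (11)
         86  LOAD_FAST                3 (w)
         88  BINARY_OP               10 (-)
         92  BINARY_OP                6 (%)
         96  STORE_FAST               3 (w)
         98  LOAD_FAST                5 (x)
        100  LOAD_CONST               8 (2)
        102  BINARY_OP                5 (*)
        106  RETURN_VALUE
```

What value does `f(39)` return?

LOAD_FAST_LOAD_FAST a,a → push 39,39. Stack: [39, 39]
BINARY_OP - → 39 - 39 = 0. Stack: [0]
LOAD_FAST a → push 39. Stack: [0, 39]
LOAD_CONST → push 3. Stack: [0, 39, 3]
BINARY_OP | → 39 | 3 = 39. Stack: [0, 39]
BINARY_OP & → 0 & 39 = 0. Stack: [0]
STORE_FAST u → u=0. Stack: []
LOAD_FAST a → push 39. Stack: [39]
LOAD_CONST → push 3. Stack: [39, 3]
BINARY_OP << → 39 << 3 = 312. Stack: [312]
STORE_FAST u → u=312. Stack: []
LOAD_CONST → push 6. Stack: [6]
LOAD_FAST u → push 312. Stack: [6, 312]
BINARY_OP * → 6 * 312 = 1872. Stack: [1872]
STORE_FAST q → q=1872. Stack: []
LOAD_CONST → push 11. Stack: [11]
LOAD_FAST q → push 1872. Stack: [11, 1872]
BINARY_OP ^ → 11 ^ 1872 = 1883. Stack: [1883]
STORE_FAST w → w=1883. Stack: []
LOAD_CONST → push 20. Stack: [20]
STORE_FAST m → m=20. Stack: []
LOAD_FAST q → push 1872. Stack: [1872]
LOAD_CONST → push 7. Stack: [1872, 7]
BINARY_OP - → 1872 - 7 = 1865. Stack: [1865]
STORE_FAST x → x=1865. Stack: []
LOAD_FAST x → push 1865. Stack: [1865]
LOAD_CONST → push 10. Stack: [1865, 10]
BINARY_OP % → 1865 % 10 = 5. Stack: [5]
STORE_FAST m → m=5. Stack: []
LOAD_CONST → push 12. Stack: [12]
LOAD_FAST w → push 1883. Stack: [12, 1883]
BINARY_OP * → 12 * 1883 = 22596. Stack: [22596]
LOAD_CONST → push 11. Stack: [22596, 11]
LOAD_FAST w → push 1883. Stack: [22596, 11, 1883]
BINARY_OP - → 11 - 1883 = -1872. Stack: [22596, -1872]
BINARY_OP % → 22596 % -1872 = -1740. Stack: [-1740]
STORE_FAST w → w=-1740. Stack: []
LOAD_FAST x → push 1865. Stack: [1865]
LOAD_CONST → push 2. Stack: [1865, 2]
BINARY_OP * → 1865 * 2 = 3730. Stack: [3730]
RETURN_VALUE → return 3730.

3730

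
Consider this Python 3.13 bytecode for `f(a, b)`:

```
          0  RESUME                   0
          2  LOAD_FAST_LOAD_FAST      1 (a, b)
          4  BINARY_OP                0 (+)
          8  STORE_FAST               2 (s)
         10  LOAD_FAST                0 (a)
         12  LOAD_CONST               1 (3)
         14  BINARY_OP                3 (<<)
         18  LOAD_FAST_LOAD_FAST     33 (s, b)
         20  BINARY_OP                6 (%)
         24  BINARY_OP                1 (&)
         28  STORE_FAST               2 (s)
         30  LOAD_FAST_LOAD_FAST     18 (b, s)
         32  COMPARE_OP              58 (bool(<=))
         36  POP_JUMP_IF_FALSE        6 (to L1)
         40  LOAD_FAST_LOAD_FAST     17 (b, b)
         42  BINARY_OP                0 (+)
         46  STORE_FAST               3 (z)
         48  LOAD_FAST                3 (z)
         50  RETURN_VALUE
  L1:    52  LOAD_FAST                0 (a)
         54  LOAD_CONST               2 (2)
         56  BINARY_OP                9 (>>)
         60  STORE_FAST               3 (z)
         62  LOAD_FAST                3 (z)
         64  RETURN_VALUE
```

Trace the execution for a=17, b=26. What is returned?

4

LOAD_FAST_LOAD_FAST a,b → push 17,26. Stack: [17, 26]
BINARY_OP + → 17 + 26 = 43. Stack: [43]
STORE_FAST s → s=43. Stack: []
LOAD_FAST a → push 17. Stack: [17]
LOAD_CONST → push 3. Stack: [17, 3]
BINARY_OP << → 17 << 3 = 136. Stack: [136]
LOAD_FAST_LOAD_FAST s,b → push 43,26. Stack: [136, 43, 26]
BINARY_OP % → 43 % 26 = 17. Stack: [136, 17]
BINARY_OP & → 136 & 17 = 0. Stack: [0]
STORE_FAST s → s=0. Stack: []
LOAD_FAST_LOAD_FAST b,s → push 26,0. Stack: [26, 0]
COMPARE_OP bool(<=) → 26 vs 0 = False. Stack: [False]
POP_JUMP_IF_FALSE → pop False; jump. Stack: []
LOAD_FAST a → push 17. Stack: [17]
LOAD_CONST → push 2. Stack: [17, 2]
BINARY_OP >> → 17 >> 2 = 4. Stack: [4]
STORE_FAST z → z=4. Stack: []
LOAD_FAST z → push 4. Stack: [4]
RETURN_VALUE → return 4.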